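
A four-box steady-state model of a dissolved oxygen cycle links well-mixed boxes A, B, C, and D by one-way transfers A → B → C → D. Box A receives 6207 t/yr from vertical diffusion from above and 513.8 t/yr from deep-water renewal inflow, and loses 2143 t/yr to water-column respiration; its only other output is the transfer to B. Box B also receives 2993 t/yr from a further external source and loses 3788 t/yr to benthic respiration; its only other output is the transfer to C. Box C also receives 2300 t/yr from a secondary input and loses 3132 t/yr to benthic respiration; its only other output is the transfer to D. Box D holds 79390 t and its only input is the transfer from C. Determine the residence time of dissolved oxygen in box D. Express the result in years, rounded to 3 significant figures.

Box A: F(A→B) = (6207 + 513.8) − 2143 = 4577.8 t/yr.
Box B: F(B→C) = (4577.8 + 2993) − 3788 = 3782.8 t/yr.
Box C: F(C→D) = (3782.8 + 2300) − 3132 = 2950.8 t/yr.
Box D throughput = its input = 2950.8 t/yr; τ = 79390 / 2950.8 = 26.90 yr.

26.9 yr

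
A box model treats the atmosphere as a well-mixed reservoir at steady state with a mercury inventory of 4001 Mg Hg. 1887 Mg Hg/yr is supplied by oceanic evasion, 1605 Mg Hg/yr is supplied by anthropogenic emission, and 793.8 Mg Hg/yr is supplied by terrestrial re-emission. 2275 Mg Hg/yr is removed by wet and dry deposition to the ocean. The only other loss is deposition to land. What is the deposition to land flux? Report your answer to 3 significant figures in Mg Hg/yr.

2010 Mg Hg/yr

At steady state ΣF_in = ΣF_out.
ΣF_in = 1887 + 1605 + 793.8 = 4285.8 Mg Hg/yr.
Deposition to land flux = ΣF_in − (2275) = 4285.8 − 2275 = 2011 Mg Hg/yr.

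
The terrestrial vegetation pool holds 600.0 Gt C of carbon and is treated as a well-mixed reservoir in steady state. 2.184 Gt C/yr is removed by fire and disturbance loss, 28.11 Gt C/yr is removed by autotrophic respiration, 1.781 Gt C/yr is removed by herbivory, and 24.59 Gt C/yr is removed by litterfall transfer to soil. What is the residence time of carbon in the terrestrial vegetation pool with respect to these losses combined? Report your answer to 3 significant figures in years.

Total removal = 2.184 + 28.11 + 1.781 + 24.59 = 56.665 Gt C/yr.
τ = M / ΣF_out = 600.0 / 56.665 = 10.59 yr.

10.6 yr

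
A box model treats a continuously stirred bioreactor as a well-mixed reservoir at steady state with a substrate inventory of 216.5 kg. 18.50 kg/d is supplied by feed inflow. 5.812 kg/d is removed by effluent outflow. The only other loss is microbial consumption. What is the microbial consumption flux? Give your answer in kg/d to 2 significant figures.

13 kg/d

At steady state ΣF_in = ΣF_out.
ΣF_in = 18.500 kg/d.
Microbial consumption flux = ΣF_in − (5.812) = 18.500 − 5.812 = 12.69 kg/d.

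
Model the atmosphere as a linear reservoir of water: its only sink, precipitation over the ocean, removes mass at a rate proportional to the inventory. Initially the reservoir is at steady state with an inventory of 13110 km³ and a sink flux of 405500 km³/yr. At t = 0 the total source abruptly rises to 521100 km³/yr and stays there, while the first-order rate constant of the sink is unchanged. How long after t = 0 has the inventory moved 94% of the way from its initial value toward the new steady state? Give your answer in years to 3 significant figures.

τ = M₀/F₀ = 13110/405500 = 0.03233 yr.
The remaining gap fraction is e^(−t/τ); 94% covered ⇒ e^(−t/τ) = 0.0600.
t = −τ ln(0.0600) = 0.03233 × 2.813 = 0.09096 yr.

0.0910 yr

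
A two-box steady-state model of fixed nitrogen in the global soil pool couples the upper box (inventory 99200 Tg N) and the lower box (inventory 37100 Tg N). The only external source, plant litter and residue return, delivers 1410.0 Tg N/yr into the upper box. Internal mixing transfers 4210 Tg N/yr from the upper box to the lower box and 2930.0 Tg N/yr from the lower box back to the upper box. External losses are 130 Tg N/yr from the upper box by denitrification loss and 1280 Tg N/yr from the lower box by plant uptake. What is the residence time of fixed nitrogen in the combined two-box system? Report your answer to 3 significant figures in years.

Treat the two boxes together as one reservoir: the mixing fluxes between them are internal recycling, so τ = ΣM / Σ(external losses).
M_total = 99200 + 37100 = 136300 Tg N.
ΣF_external_out = 130 + 1280 = 1410.0 Tg N/yr.
τ = M_total / ΣF_ext = 136300 / 1410.0 = 96.67 yr.

96.7 yr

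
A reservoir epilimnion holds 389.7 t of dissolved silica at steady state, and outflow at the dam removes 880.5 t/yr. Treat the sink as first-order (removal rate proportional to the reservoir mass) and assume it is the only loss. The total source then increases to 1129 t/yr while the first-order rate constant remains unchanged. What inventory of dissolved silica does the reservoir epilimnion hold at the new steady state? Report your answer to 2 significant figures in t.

500 t

Rate constant k = F/M = 880.5 / 389.7 = 2.259 yr⁻¹.
At the new steady state, source = k·M_new ⇒ M_new = 1129 / 2.259 = 499.7 t.
(Equivalently M_new = M × F_new/F_old = 389.7 × 1129/880.5.)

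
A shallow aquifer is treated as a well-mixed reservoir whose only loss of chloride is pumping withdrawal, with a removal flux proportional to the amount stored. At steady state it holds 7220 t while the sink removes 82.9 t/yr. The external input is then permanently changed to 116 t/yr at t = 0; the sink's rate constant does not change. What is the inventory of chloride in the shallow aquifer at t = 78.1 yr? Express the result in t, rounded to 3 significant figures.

τ = M₀/F₀ = 7220/82.9 = 87.09 yr; rate constant k = 1/τ.
New steady state M_∞ = F₁/k = F₁·τ = 116 × 87.09 = 10103 t.
M(t) = M_∞ + (M₀ − M_∞)·e^(−t/τ); t/τ = 78.1/87.09 = 0.8967, so e^(−t/τ) = 0.4079.
M(t) = 10103 − 2883 × 0.4079 = 8926.9 t.

8930 t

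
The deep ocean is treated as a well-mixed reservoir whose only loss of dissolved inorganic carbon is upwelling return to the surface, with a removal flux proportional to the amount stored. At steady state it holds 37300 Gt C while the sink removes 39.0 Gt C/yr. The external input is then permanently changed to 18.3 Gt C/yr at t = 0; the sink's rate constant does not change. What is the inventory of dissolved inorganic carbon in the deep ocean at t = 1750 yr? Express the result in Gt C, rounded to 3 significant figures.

τ = M₀/F₀ = 37300/39.0 = 956.4 yr; rate constant k = 1/τ.
New steady state M_∞ = F₁/k = F₁·τ = 18.3 × 956.4 = 17502 Gt C.
M(t) = M_∞ + (M₀ − M_∞)·e^(−t/τ); t/τ = 1750/956.4 = 1.830, so e^(−t/τ) = 0.1605.
M(t) = 17502 + 19800 × 0.1605 = 20679 Gt C.

20700 Gt C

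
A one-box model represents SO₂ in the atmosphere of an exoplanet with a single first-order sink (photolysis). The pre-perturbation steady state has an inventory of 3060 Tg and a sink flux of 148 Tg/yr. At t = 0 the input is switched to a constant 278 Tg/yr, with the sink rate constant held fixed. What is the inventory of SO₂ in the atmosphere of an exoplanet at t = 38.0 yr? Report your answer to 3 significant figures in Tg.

The sink rate constant is k = F₀/M₀ = 148/3060 = 0.04837 yr⁻¹.
Solving dM/dt = F₁ − kM with M(0) = M₀ gives M(t) = F₁/k + (M₀ − F₁/k)·e^(−kt).
F₁/k = 278/0.04837 = 5747.8 Tg; kt = 0.04837 × 38.0 = 1.838, e^(−kt) = 0.1591.
M(38.0) = 5747.8 + (3060 − 5747.8) × 0.1591 = 5747.8 − 427.8 = 5320.1 Tg.

5320 Tg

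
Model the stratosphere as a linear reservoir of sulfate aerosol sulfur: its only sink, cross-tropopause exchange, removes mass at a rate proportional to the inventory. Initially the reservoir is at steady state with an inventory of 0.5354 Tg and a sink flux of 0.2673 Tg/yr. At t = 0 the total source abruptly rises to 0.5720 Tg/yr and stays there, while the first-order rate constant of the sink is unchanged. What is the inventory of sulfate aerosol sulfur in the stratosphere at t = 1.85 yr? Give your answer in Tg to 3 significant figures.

0.903 Tg

The sink rate constant is k = F₀/M₀ = 0.2673/0.5354 = 0.4993 yr⁻¹.
Solving dM/dt = F₁ − kM with M(0) = M₀ gives M(t) = F₁/k + (M₀ − F₁/k)·e^(−kt).
F₁/k = 0.5720/0.4993 = 1.1457 Tg; kt = 0.4993 × 1.85 = 0.9236, e^(−kt) = 0.3971.
M(1.85) = 1.1457 + (0.5354 − 1.1457) × 0.3971 = 1.1457 − 0.2423 = 0.90337 Tg.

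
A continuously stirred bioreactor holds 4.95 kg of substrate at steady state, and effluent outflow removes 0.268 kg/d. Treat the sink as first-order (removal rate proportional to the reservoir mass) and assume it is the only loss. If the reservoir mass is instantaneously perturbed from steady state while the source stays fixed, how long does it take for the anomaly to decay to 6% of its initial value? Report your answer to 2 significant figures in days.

52 d

For a linear reservoir the anomaly decays as exp(−t/τ) with τ = M/F = 4.95/0.268 = 18.47 d.
exp(−t/τ) = 0.06 ⇒ t = −τ ln(0.06) = 18.47 × 2.813 = 51.96 d.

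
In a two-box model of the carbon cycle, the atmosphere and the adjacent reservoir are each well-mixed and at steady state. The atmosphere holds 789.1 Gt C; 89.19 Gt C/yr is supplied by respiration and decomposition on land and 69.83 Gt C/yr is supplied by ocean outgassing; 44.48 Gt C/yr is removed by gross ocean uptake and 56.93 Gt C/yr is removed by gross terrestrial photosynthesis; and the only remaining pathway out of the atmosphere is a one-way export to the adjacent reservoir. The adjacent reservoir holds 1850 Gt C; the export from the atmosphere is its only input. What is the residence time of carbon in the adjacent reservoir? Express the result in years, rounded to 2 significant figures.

32 yr

Balance the atmosphere: ΣF_in = 89.19 + 69.83 = 159.02 Gt C/yr.
Export to the adjacent reservoir = ΣF_in − (44.48 + 56.93) = 57.610 Gt C/yr.
At steady state the output of the adjacent reservoir equals its input, 57.610 Gt C/yr.
τ = M / F = 1850 / 57.610 = 32.11 yr.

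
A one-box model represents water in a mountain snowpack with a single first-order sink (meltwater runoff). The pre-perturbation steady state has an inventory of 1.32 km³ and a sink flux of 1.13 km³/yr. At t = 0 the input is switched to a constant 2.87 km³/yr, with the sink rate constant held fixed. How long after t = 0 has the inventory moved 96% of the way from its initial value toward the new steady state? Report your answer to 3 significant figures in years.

3.76 yr

τ = M₀/F₀ = 1.32/1.13 = 1.168 yr.
The remaining gap fraction is e^(−t/τ); 96% covered ⇒ e^(−t/τ) = 0.0400.
t = −τ ln(0.0400) = 1.168 × 3.219 = 3.760 yr.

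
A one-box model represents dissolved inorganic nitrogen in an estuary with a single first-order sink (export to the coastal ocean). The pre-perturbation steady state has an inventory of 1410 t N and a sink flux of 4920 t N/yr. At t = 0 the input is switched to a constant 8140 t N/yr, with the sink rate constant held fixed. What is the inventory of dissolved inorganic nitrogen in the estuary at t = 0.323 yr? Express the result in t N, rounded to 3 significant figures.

The sink rate constant is k = F₀/M₀ = 4920/1410 = 3.489 yr⁻¹.
Solving dM/dt = F₁ − kM with M(0) = M₀ gives M(t) = F₁/k + (M₀ − F₁/k)·e^(−kt).
F₁/k = 8140/3.489 = 2332.8 t N; kt = 3.489 × 0.323 = 1.127, e^(−kt) = 0.3240.
M(0.323) = 2332.8 + (1410 − 2332.8) × 0.3240 = 2332.8 − 299.0 = 2033.8 t N.

2030 t N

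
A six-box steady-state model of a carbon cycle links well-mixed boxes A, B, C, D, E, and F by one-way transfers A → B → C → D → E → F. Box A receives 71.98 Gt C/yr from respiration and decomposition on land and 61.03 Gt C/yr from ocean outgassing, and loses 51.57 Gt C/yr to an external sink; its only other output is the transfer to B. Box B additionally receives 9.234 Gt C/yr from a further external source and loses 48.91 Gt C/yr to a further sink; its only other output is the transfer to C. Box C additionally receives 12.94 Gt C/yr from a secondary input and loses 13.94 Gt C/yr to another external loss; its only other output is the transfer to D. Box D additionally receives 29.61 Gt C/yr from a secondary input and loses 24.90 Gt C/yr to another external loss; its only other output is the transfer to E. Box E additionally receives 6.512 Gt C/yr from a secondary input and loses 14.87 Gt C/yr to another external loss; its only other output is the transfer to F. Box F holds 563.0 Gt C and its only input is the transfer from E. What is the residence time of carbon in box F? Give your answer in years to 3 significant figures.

15.2 yr

Box A: F(A→B) = (71.98 + 61.03) − 51.57 = 81.440 Gt C/yr.
Box B: F(B→C) = (81.440 + 9.234) − 48.91 = 41.764 Gt C/yr.
Box C: F(C→D) = (41.764 + 12.94) − 13.94 = 40.764 Gt C/yr.
Box D: F(D→E) = (40.764 + 29.61) − 24.90 = 45.474 Gt C/yr.
Box E: F(E→F) = (45.474 + 6.512) − 14.87 = 37.116 Gt C/yr.
Box F throughput = its input = 37.116 Gt C/yr; τ = 563.0 / 37.116 = 15.17 yr.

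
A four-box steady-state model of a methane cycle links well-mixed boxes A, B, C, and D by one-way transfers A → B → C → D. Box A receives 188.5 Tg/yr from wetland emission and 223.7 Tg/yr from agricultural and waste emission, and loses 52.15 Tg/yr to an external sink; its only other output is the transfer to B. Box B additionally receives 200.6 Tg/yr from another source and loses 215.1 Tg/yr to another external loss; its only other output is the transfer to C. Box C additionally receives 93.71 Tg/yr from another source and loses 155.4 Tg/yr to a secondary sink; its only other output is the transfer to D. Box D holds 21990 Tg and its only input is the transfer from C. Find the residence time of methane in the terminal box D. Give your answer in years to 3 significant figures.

77.5 yr

Box A: F(A→B) = (188.5 + 223.7) − 52.15 = 360.05 Tg/yr.
Box B: F(B→C) = (360.05 + 200.6) − 215.1 = 345.55 Tg/yr.
Box C: F(C→D) = (345.55 + 93.71) − 155.4 = 283.86 Tg/yr.
Box D throughput = its input = 283.86 Tg/yr; τ = 21990 / 283.86 = 77.47 yr.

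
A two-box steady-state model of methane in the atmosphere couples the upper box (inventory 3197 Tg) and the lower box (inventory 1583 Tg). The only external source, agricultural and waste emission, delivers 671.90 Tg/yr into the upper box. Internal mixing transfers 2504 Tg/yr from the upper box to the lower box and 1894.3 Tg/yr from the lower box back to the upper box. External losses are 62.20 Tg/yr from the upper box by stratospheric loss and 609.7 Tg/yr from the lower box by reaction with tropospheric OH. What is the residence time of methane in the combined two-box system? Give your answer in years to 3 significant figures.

For the system as a whole, the A↔B exchange is internal and contributes nothing to the throughput; only the external sinks remove mass.
M_total = 3197 + 1583 = 4780.0 Tg.
ΣF_external_out = 62.20 + 609.7 = 671.90 Tg/yr.
τ = M_total / ΣF_ext = 4780.0 / 671.90 = 7.114 yr.

7.11 yr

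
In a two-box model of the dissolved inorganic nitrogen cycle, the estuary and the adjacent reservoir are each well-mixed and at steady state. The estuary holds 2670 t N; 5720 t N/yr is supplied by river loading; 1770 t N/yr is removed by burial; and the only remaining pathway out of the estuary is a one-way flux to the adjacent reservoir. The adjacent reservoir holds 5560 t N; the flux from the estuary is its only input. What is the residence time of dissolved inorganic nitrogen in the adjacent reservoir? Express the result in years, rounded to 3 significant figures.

Balance the estuary: ΣF_in = 5720.0 t N/yr.
Flux to the adjacent reservoir = ΣF_in − (1770) = 3950.0 t N/yr.
At steady state the output of the adjacent reservoir equals its input, 3950.0 t N/yr.
τ = M / F = 5560 / 3950.0 = 1.408 yr.

1.41 yr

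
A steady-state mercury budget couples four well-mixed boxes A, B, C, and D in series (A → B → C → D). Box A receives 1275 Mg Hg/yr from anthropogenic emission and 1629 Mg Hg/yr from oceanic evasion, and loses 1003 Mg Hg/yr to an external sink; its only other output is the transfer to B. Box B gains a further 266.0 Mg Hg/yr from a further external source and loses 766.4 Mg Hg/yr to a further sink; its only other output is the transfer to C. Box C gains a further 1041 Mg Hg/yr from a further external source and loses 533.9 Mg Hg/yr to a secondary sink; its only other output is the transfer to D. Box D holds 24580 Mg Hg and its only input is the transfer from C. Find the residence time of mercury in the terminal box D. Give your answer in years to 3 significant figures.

Box A: F(A→B) = (1275 + 1629) − 1003 = 1901.0 Mg Hg/yr.
Box B: F(B→C) = (1901.0 + 266.0) − 766.4 = 1400.6 Mg Hg/yr.
Box C: F(C→D) = (1400.6 + 1041) − 533.9 = 1907.7 Mg Hg/yr.
Box D throughput = its input = 1907.7 Mg Hg/yr; τ = 24580 / 1907.7 = 12.88 yr.

12.9 yr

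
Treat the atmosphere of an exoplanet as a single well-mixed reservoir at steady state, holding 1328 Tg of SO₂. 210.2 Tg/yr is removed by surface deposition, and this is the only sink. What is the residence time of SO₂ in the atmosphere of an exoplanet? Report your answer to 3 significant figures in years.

τ = M / F = 1328 / 210.2 = 6.318 yr.

6.32 yr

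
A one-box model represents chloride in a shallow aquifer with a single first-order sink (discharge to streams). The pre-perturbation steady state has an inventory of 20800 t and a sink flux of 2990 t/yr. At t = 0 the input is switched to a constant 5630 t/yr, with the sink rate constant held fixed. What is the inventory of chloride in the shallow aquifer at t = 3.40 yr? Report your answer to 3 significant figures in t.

27900 t

Residence time τ = M₀/F₀ = 6.957 yr. The eventual steady state is M_∞ = M₀·(F₁/F₀) = 20800 × 5630/2990 = 39165 t.
The anomaly ΔM(t) = M(t) − M_∞ decays as ΔM₀·e^(−t/τ) with ΔM₀ = 20800 − 39165 = −18370 t.
At t = 3.40 yr, e^(−t/τ) = e^(−0.4888) = 0.6134, so ΔM = −11270 t and M = 39165 − 11270 = 27900 t.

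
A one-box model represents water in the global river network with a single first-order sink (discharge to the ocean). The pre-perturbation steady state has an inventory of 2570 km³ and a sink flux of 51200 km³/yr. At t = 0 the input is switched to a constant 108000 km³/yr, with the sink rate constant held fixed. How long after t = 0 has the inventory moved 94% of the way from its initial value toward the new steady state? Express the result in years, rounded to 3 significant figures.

τ = M₀/F₀ = 2570/51200 = 0.05020 yr.
The remaining gap fraction is e^(−t/τ); 94% covered ⇒ e^(−t/τ) = 0.0600.
t = −τ ln(0.0600) = 0.05020 × 2.813 = 0.1412 yr.

0.141 yr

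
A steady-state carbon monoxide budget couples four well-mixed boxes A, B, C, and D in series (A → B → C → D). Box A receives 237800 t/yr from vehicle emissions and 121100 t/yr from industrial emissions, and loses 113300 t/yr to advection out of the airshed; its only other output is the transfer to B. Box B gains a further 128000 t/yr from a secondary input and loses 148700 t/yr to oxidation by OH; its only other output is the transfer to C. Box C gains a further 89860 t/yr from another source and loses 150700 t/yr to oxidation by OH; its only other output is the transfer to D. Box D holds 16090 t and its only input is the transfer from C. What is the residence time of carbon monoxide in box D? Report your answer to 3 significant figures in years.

Box A: F(A→B) = (237800 + 121100) − 113300 = 245600 t/yr.
Box B: F(B→C) = (245600 + 128000) − 148700 = 224900 t/yr.
Box C: F(C→D) = (224900 + 89860) − 150700 = 164060 t/yr.
Box D throughput = its input = 164060 t/yr; τ = 16090 / 164060 = 0.09807 yr.

0.0981 yr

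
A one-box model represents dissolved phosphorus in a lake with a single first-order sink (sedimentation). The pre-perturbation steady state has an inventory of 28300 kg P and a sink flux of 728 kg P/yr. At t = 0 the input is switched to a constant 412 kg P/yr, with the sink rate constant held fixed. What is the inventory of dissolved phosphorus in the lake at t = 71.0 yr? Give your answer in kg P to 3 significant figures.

18000 kg P

τ = M₀/F₀ = 28300/728 = 38.87 yr; rate constant k = 1/τ.
New steady state M_∞ = F₁/k = F₁·τ = 412 × 38.87 = 16016 kg P.
M(t) = M_∞ + (M₀ − M_∞)·e^(−t/τ); t/τ = 71.0/38.87 = 1.826, so e^(−t/τ) = 0.1610.
M(t) = 16016 + 12280 × 0.1610 = 17994 kg P.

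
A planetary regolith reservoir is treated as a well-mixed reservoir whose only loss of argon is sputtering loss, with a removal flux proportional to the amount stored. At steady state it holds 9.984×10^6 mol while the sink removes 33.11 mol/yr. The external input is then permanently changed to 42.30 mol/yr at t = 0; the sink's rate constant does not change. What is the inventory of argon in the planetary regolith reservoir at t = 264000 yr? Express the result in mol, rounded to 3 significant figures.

1.16×10^7 mol

Residence time τ = M₀/F₀ = 301500 yr. The eventual steady state is M_∞ = M₀·(F₁/F₀) = 9.984×10^6 × 42.30/33.11 = 1.2755×10^7 mol.
The anomaly ΔM(t) = M(t) − M_∞ decays as ΔM₀·e^(−t/τ) with ΔM₀ = 9.984×10^6 − 1.2755×10^7 = −2.771×10^6 mol.
At t = 264000 yr, e^(−t/τ) = e^(−0.8755) = 0.4167, so ΔM = −1.155×10^6 mol and M = 1.2755×10^7 − 1.155×10^6 = 1.1601×10^7 mol.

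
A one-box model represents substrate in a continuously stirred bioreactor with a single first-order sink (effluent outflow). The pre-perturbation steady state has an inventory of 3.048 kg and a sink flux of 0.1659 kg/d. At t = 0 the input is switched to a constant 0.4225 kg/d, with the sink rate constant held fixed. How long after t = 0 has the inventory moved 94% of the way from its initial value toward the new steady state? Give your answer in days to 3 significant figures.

τ = M₀/F₀ = 3.048/0.1659 = 18.37 d.
The remaining gap fraction is e^(−t/τ); 94% covered ⇒ e^(−t/τ) = 0.0600.
t = −τ ln(0.0600) = 18.37 × 2.813 = 51.69 d.

51.7 d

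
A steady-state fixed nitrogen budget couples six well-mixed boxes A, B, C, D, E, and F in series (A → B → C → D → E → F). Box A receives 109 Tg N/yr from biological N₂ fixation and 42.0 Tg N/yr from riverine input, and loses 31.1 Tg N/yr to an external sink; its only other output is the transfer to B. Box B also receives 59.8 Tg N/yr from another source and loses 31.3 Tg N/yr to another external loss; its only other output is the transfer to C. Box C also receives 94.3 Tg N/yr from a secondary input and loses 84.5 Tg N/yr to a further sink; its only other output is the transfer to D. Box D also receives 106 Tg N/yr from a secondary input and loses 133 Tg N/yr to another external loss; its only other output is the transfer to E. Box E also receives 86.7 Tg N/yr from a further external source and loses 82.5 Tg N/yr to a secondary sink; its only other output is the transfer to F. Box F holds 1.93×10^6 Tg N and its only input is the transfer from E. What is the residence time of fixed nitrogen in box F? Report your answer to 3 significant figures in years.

Box A: F(A→B) = (109 + 42.0) − 31.1 = 119.90 Tg N/yr.
Box B: F(B→C) = (119.90 + 59.8) − 31.3 = 148.40 Tg N/yr.
Box C: F(C→D) = (148.40 + 94.3) − 84.5 = 158.20 Tg N/yr.
Box D: F(D→E) = (158.20 + 106) − 133 = 131.20 Tg N/yr.
Box E: F(E→F) = (131.20 + 86.7) − 82.5 = 135.40 Tg N/yr.
Box F throughput = its input = 135.40 Tg N/yr; τ = 1.93×10^6 / 135.40 = 14250 yr.

14300 yr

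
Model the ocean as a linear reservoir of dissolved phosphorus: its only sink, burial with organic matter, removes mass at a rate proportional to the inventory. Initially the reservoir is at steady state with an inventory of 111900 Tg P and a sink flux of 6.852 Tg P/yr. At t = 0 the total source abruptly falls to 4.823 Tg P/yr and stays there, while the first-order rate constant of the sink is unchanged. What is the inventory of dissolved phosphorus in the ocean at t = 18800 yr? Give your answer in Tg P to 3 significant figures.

The sink rate constant is k = F₀/M₀ = 6.852/111900 = 6.123×10^-5 yr⁻¹.
Solving dM/dt = F₁ − kM with M(0) = M₀ gives M(t) = F₁/k + (M₀ − F₁/k)·e^(−kt).
F₁/k = 4.823/6.123×10^-5 = 78764 Tg P; kt = 6.123×10^-5 × 18800 = 1.151, e^(−kt) = 0.3163.
M(18800) = 78764 + (111900 − 78764) × 0.3163 = 78764 + 10480 = 89244 Tg P.

89200 Tg P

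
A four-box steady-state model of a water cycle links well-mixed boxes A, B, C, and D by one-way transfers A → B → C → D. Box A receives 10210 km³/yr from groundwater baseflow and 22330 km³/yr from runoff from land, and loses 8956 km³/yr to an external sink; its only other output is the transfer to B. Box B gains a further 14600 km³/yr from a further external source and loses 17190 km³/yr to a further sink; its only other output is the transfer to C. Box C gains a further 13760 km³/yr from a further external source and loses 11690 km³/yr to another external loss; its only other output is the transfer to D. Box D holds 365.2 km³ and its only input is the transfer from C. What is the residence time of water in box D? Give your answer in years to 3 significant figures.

0.0158 yr

Box A: F(A→B) = (10210 + 22330) − 8956 = 23584 km³/yr.
Box B: F(B→C) = (23584 + 14600) − 17190 = 20994 km³/yr.
Box C: F(C→D) = (20994 + 13760) − 11690 = 23064 km³/yr.
Box D throughput = its input = 23064 km³/yr; τ = 365.2 / 23064 = 0.01583 yr.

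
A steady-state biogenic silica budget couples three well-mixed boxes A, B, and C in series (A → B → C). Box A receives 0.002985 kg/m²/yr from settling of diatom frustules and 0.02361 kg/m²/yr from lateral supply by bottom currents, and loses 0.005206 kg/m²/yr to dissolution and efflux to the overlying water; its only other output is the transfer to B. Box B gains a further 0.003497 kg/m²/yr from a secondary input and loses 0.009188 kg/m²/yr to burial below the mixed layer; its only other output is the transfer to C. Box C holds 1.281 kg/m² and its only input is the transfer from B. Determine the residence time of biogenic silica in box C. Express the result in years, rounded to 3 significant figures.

Box A: F(A→B) = (0.002985 + 0.02361) − 0.005206 = 0.021389 kg/m²/yr.
Box B: F(B→C) = (0.021389 + 0.003497) − 0.009188 = 0.015698 kg/m²/yr.
Box C throughput = its input = 0.015698 kg/m²/yr; τ = 1.281 / 0.015698 = 81.60 yr.

81.6 yr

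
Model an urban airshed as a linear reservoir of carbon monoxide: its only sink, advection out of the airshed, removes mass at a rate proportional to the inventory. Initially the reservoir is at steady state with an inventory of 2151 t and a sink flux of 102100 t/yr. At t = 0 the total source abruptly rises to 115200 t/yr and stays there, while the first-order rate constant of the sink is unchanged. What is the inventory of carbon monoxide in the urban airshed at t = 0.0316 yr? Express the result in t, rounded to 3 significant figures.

τ = M₀/F₀ = 2151/102100 = 0.02107 yr; rate constant k = 1/τ.
New steady state M_∞ = F₁/k = F₁·τ = 115200 × 0.02107 = 2427.0 t.
M(t) = M_∞ + (M₀ − M_∞)·e^(−t/τ); t/τ = 0.0316/0.02107 = 1.500, so e^(−t/τ) = 0.2231.
M(t) = 2427.0 − 276.0 × 0.2231 = 2365.4 t.

2370 t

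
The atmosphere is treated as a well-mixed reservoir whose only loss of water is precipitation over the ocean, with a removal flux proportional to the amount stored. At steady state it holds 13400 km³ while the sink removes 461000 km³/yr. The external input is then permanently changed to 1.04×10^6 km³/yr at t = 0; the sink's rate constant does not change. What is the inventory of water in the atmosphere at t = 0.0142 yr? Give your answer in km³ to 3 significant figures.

The sink rate constant is k = F₀/M₀ = 461000/13400 = 34.40 yr⁻¹.
Solving dM/dt = F₁ − kM with M(0) = M₀ gives M(t) = F₁/k + (M₀ − F₁/k)·e^(−kt).
F₁/k = 1.04×10^6/34.40 = 30230 km³; kt = 34.40 × 0.0142 = 0.4885, e^(−kt) = 0.6135.
M(0.0142) = 30230 + (13400 − 30230) × 0.6135 = 30230 − 10330 = 19904 km³.

19900 km³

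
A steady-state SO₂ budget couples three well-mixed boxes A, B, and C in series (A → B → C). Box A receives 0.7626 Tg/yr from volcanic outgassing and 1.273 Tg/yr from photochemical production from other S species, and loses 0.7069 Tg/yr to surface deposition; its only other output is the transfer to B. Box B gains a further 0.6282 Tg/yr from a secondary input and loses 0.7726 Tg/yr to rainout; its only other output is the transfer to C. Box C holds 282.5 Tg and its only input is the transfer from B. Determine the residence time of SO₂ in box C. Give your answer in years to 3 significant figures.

239 yr

Box A: F(A→B) = (0.7626 + 1.273) − 0.7069 = 1.3287 Tg/yr.
Box B: F(B→C) = (1.3287 + 0.6282) − 0.7726 = 1.1843 Tg/yr.
Box C throughput = its input = 1.1843 Tg/yr; τ = 282.5 / 1.1843 = 238.5 yr.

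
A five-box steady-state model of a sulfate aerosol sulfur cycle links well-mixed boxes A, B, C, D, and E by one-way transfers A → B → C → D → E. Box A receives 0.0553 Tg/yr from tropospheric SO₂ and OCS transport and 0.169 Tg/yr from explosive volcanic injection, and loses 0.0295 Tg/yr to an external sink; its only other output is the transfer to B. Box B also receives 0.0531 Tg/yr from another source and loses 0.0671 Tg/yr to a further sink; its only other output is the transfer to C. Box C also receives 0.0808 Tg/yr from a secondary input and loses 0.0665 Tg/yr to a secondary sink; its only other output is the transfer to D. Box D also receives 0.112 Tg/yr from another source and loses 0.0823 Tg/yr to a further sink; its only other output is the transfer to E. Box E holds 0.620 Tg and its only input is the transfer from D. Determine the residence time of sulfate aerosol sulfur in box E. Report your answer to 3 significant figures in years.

Box A: F(A→B) = (0.0553 + 0.169) − 0.0295 = 0.19480 Tg/yr.
Box B: F(B→C) = (0.19480 + 0.0531) − 0.0671 = 0.18080 Tg/yr.
Box C: F(C→D) = (0.18080 + 0.0808) − 0.0665 = 0.19510 Tg/yr.
Box D: F(D→E) = (0.19510 + 0.112) − 0.0823 = 0.22480 Tg/yr.
Box E throughput = its input = 0.22480 Tg/yr; τ = 0.620 / 0.22480 = 2.758 yr.

2.76 yr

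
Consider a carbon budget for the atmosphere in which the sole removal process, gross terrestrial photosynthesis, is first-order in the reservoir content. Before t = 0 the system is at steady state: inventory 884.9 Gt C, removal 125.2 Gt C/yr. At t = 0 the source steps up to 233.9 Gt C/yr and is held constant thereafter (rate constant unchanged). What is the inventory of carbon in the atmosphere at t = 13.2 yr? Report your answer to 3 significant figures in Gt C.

τ = M₀/F₀ = 884.9/125.2 = 7.068 yr; rate constant k = 1/τ.
New steady state M_∞ = F₁/k = F₁·τ = 233.9 × 7.068 = 1653.2 Gt C.
M(t) = M_∞ + (M₀ − M_∞)·e^(−t/τ); t/τ = 13.2/7.068 = 1.868, so e^(−t/τ) = 0.1545.
M(t) = 1653.2 − 768.3 × 0.1545 = 1534.5 Gt C.

1530 Gt C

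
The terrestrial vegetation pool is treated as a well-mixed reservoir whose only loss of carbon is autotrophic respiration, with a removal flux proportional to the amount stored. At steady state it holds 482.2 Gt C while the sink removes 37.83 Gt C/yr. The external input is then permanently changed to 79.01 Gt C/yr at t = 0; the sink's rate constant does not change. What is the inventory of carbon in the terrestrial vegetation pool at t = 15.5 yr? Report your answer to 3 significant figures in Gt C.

852 Gt C

Residence time τ = M₀/F₀ = 12.75 yr. The eventual steady state is M_∞ = M₀·(F₁/F₀) = 482.2 × 79.01/37.83 = 1007.1 Gt C.
The anomaly ΔM(t) = M(t) − M_∞ decays as ΔM₀·e^(−t/τ) with ΔM₀ = 482.2 − 1007.1 = −524.9 Gt C.
At t = 15.5 yr, e^(−t/τ) = e^(−1.216) = 0.2964, so ΔM = −155.6 Gt C and M = 1007.1 − 155.6 = 851.52 Gt C.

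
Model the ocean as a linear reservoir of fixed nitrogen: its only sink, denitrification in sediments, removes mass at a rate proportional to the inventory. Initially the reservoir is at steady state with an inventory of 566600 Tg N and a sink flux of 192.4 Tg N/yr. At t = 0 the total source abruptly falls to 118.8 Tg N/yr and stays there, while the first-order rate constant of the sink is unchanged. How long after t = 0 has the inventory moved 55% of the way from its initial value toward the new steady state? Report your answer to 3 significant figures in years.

τ = M₀/F₀ = 566600/192.4 = 2945 yr.
The remaining gap fraction is e^(−t/τ); 55% covered ⇒ e^(−t/τ) = 0.450.
t = −τ ln(0.450) = 2945 × 0.7985 = 2352 yr.

2350 yr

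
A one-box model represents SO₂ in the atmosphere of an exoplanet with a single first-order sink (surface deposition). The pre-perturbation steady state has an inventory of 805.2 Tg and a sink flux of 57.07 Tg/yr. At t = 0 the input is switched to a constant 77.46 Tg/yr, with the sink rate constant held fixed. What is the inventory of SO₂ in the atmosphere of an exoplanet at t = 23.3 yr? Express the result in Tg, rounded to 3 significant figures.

1040 Tg

τ = M₀/F₀ = 805.2/57.07 = 14.11 yr; rate constant k = 1/τ.
New steady state M_∞ = F₁/k = F₁·τ = 77.46 × 14.11 = 1092.9 Tg.
M(t) = M_∞ + (M₀ − M_∞)·e^(−t/τ); t/τ = 23.3/14.11 = 1.651, so e^(−t/τ) = 0.1918.
M(t) = 1092.9 − 287.7 × 0.1918 = 1037.7 Tg.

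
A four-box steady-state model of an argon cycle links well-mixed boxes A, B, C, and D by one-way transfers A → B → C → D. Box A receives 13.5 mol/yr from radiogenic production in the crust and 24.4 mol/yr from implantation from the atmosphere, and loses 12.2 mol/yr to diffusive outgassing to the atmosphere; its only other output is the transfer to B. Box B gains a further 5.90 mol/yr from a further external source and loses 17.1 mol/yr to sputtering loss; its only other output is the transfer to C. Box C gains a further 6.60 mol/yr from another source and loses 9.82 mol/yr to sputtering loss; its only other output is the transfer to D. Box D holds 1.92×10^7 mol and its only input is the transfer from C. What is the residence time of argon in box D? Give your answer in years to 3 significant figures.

Box A: F(A→B) = (13.5 + 24.4) − 12.2 = 25.700 mol/yr.
Box B: F(B→C) = (25.700 + 5.90) − 17.1 = 14.500 mol/yr.
Box C: F(C→D) = (14.500 + 6.60) − 9.82 = 11.280 mol/yr.
Box D throughput = its input = 11.280 mol/yr; τ = 1.92×10^7 / 11.280 = 1.702×10^6 yr.

1.70×10^6 yr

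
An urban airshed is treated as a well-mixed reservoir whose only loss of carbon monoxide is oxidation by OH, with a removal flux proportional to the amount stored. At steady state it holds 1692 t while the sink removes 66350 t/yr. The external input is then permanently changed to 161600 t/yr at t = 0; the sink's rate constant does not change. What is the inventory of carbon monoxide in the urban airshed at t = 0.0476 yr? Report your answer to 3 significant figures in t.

3750 t

The sink rate constant is k = F₀/M₀ = 66350/1692 = 39.21 yr⁻¹.
Solving dM/dt = F₁ − kM with M(0) = M₀ gives M(t) = F₁/k + (M₀ − F₁/k)·e^(−kt).
F₁/k = 161600/39.21 = 4121.0 t; kt = 39.21 × 0.0476 = 1.867, e^(−kt) = 0.1547.
M(0.0476) = 4121.0 + (1692 − 4121.0) × 0.1547 = 4121.0 − 375.6 = 3745.3 t.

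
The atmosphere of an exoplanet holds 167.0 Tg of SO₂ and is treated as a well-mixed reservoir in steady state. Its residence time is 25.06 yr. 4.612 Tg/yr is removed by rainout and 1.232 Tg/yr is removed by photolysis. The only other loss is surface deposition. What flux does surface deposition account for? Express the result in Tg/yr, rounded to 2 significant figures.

0.82 Tg/yr

Total removal F = M/τ = 167.0 / 25.06 = 6.664 Tg/yr.
Surface deposition = F − (4.612 + 1.232) = 6.664 − 5.844 = 0.8200 Tg/yr.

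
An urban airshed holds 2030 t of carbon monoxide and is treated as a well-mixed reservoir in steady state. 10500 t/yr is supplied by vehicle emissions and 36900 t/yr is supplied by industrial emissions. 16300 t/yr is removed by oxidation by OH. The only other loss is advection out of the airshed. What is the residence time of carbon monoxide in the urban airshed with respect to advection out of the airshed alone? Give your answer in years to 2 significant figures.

0.065 yr

At steady state ΣF_in = ΣF_out.
ΣF_in = 10500 + 36900 = 47400 t/yr.
Advection out of the airshed flux = ΣF_in − (16300) = 47400 − 16300 = 31100 t/yr.
τ = M / F = 2030 / 31100 = 0.06527 yr.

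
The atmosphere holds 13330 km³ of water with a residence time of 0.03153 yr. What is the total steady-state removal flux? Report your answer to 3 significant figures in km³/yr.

423000 km³/yr

F = M / τ = 13330 / 0.03153 = 422800 km³/yr.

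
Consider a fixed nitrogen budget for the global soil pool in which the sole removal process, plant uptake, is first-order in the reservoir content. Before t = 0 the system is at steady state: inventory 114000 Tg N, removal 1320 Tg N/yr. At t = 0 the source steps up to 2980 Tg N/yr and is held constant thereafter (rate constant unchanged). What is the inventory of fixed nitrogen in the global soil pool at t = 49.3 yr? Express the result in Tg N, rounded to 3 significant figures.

τ = M₀/F₀ = 114000/1320 = 86.36 yr; rate constant k = 1/τ.
New steady state M_∞ = F₁/k = F₁·τ = 2980 × 86.36 = 257360 Tg N.
M(t) = M_∞ + (M₀ − M_∞)·e^(−t/τ); t/τ = 49.3/86.36 = 0.5708, so e^(−t/τ) = 0.5650.
M(t) = 257360 − 143400 × 0.5650 = 176360 Tg N.

176000 Tg N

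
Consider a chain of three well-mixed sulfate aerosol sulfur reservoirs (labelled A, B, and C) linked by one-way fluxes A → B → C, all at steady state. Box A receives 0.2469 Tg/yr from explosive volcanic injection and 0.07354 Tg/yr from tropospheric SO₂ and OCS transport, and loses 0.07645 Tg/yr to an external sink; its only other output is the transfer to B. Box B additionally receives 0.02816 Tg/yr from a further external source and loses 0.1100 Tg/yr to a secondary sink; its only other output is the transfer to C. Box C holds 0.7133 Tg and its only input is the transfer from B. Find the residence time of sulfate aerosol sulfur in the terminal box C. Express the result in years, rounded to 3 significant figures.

Box A: F(A→B) = (0.2469 + 0.07354) − 0.07645 = 0.24399 Tg/yr.
Box B: F(B→C) = (0.24399 + 0.02816) − 0.1100 = 0.16215 Tg/yr.
Box C throughput = its input = 0.16215 Tg/yr; τ = 0.7133 / 0.16215 = 4.399 yr.

4.40 yr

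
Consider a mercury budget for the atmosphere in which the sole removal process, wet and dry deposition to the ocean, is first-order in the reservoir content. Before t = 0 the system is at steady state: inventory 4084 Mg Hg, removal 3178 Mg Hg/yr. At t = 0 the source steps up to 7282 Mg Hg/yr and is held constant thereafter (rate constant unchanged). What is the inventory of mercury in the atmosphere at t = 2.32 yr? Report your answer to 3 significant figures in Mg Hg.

τ = M₀/F₀ = 4084/3178 = 1.285 yr; rate constant k = 1/τ.
New steady state M_∞ = F₁/k = F₁·τ = 7282 × 1.285 = 9358.0 Mg Hg.
M(t) = M_∞ + (M₀ − M_∞)·e^(−t/τ); t/τ = 2.32/1.285 = 1.805, so e^(−t/τ) = 0.1644.
M(t) = 9358.0 − 5274 × 0.1644 = 8490.8 Mg Hg.

8490 Mg Hg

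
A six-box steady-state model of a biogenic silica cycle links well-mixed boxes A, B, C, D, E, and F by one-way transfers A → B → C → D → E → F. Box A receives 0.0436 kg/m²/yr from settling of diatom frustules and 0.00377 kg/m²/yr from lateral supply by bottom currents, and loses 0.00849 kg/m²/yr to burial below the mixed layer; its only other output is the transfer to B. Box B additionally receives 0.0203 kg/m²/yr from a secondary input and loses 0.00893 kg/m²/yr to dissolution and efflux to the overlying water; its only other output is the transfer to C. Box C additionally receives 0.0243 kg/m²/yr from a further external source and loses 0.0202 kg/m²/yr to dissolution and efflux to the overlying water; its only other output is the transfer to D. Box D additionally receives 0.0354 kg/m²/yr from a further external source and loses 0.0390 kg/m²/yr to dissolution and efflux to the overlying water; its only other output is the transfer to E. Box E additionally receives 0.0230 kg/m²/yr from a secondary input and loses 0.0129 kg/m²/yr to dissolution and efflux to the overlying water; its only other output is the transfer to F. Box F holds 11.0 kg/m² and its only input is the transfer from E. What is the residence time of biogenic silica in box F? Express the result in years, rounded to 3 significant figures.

Box A: F(A→B) = (0.0436 + 0.00377) − 0.00849 = 0.038880 kg/m²/yr.
Box B: F(B→C) = (0.038880 + 0.0203) − 0.00893 = 0.050250 kg/m²/yr.
Box C: F(C→D) = (0.050250 + 0.0243) − 0.0202 = 0.054350 kg/m²/yr.
Box D: F(D→E) = (0.054350 + 0.0354) − 0.0390 = 0.050750 kg/m²/yr.
Box E: F(E→F) = (0.050750 + 0.0230) − 0.0129 = 0.060850 kg/m²/yr.
Box F throughput = its input = 0.060850 kg/m²/yr; τ = 11.0 / 0.060850 = 180.8 yr.

181 yr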